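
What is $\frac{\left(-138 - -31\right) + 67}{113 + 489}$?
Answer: $- \frac{20}{301} \approx -0.066445$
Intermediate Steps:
$\frac{\left(-138 - -31\right) + 67}{113 + 489} = \frac{\left(-138 + 31\right) + 67}{602} = \left(-107 + 67\right) \frac{1}{602} = \left(-40\right) \frac{1}{602} = - \frac{20}{301}$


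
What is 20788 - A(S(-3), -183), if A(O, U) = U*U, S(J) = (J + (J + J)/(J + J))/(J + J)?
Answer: -12701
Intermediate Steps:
S(J) = (1 + J)/(2*J) (S(J) = (J + (2*J)/((2*J)))/((2*J)) = (J + (2*J)*(1/(2*J)))*(1/(2*J)) = (J + 1)*(1/(2*J)) = (1 + J)*(1/(2*J)) = (1 + J)/(2*J))
A(O, U) = U**2
20788 - A(S(-3), -183) = 20788 - 1*(-183)**2 = 20788 - 1*33489 = 20788 - 33489 = -12701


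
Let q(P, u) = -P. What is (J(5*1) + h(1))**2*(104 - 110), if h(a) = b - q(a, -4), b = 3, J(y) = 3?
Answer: -294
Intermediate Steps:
h(a) = 3 + a (h(a) = 3 - (-1)*a = 3 + a)
(J(5*1) + h(1))**2*(104 - 110) = (3 + (3 + 1))**2*(104 - 110) = (3 + 4)**2*(-6) = 7**2*(-6) = 49*(-6) = -294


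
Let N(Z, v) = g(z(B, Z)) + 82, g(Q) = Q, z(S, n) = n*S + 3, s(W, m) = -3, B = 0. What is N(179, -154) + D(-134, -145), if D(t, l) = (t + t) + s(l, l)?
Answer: -186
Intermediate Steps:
z(S, n) = 3 + S*n (z(S, n) = S*n + 3 = 3 + S*n)
D(t, l) = -3 + 2*t (D(t, l) = (t + t) - 3 = 2*t - 3 = -3 + 2*t)
N(Z, v) = 85 (N(Z, v) = (3 + 0*Z) + 82 = (3 + 0) + 82 = 3 + 82 = 85)
N(179, -154) + D(-134, -145) = 85 + (-3 + 2*(-134)) = 85 + (-3 - 268) = 85 - 271 = -186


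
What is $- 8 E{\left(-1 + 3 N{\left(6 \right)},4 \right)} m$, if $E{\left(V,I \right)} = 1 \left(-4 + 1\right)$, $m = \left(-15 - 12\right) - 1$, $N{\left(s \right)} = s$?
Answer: $-672$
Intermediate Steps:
$m = -28$ ($m = -27 - 1 = -28$)
$E{\left(V,I \right)} = -3$ ($E{\left(V,I \right)} = 1 \left(-3\right) = -3$)
$- 8 E{\left(-1 + 3 N{\left(6 \right)},4 \right)} m = \left(-8\right) \left(-3\right) \left(-28\right) = 24 \left(-28\right) = -672$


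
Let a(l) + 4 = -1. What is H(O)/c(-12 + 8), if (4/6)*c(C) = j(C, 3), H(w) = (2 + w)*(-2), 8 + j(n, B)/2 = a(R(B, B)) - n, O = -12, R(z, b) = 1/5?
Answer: -20/27 ≈ -0.74074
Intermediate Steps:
R(z, b) = ⅕
a(l) = -5 (a(l) = -4 - 1 = -5)
j(n, B) = -26 - 2*n (j(n, B) = -16 + 2*(-5 - n) = -16 + (-10 - 2*n) = -26 - 2*n)
H(w) = -4 - 2*w
c(C) = -39 - 3*C (c(C) = 3*(-26 - 2*C)/2 = -39 - 3*C)
H(O)/c(-12 + 8) = (-4 - 2*(-12))/(-39 - 3*(-12 + 8)) = (-4 + 24)/(-39 - 3*(-4)) = 20/(-39 + 12) = 20/(-27) = 20*(-1/27) = -20/27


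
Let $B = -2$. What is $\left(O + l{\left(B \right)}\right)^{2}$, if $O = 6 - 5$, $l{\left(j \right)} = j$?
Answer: $1$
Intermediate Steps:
$O = 1$
$\left(O + l{\left(B \right)}\right)^{2} = \left(1 - 2\right)^{2} = \left(-1\right)^{2} = 1$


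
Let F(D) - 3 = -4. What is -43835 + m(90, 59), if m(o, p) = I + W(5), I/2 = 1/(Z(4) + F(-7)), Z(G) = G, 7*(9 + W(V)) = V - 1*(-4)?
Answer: -920683/21 ≈ -43842.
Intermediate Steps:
W(V) = -59/7 + V/7 (W(V) = -9 + (V - 1*(-4))/7 = -9 + (V + 4)/7 = -9 + (4 + V)/7 = -9 + (4/7 + V/7) = -59/7 + V/7)
F(D) = -1 (F(D) = 3 - 4 = -1)
I = 2/3 (I = 2/(4 - 1) = 2/3 ≈ 0.66667)
m(o, p) = -148/21 (m(o, p) = 2/3 + (-59/7 + (1/7)*5) = 2/3 + (-59/7 + 5/7) = 2/3 - 54/7 = -148/21)
-43835 + m(90, 59) = -43835 - 148/21 = -920683/21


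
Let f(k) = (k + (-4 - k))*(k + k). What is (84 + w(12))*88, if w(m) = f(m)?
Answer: -1056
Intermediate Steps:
f(k) = -8*k
w(m) = -8*m
(84 + w(12))*88 = (84 - 8*12)*88 = (84 - 96)*88 = -12*88 = -1056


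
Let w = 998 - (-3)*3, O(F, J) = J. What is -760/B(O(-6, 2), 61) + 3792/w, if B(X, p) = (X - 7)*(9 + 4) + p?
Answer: 195122/1007 ≈ 193.77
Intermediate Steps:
B(X, p) = -91 + p + 13*X (B(X, p) = (-7 + X)*13 + p = (-91 + 13*X) + p = -91 + p + 13*X)
w = 1007 (w = 998 - 1*(-9) = 998 + 9 = 1007)
-760/B(O(-6, 2), 61) + 3792/w = -760/(-91 + 61 + 13*2) + 3792/1007 = -760/(-91 + 61 + 26) + 3792*(1/1007) = -760/(-4) + 3792/1007 = -760*(-¼) + 3792/1007 = 190 + 3792/1007 = 195122/1007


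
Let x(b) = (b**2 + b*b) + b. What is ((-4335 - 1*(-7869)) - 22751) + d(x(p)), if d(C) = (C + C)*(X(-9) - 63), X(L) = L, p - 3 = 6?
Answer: -43841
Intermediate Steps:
p = 9 (p = 3 + 6 = 9)
x(b) = b + 2*b**2 (x(b) = (b**2 + b**2) + b = 2*b**2 + b = b + 2*b**2)
d(C) = -144*C (d(C) = (C + C)*(-9 - 63) = (2*C)*(-72) = -144*C)
((-4335 - 1*(-7869)) - 22751) + d(x(p)) = ((-4335 - 1*(-7869)) - 22751) - 1296*(1 + 2*9) = ((-4335 + 7869) - 22751) - 1296*(1 + 18) = (3534 - 22751) - 1296*19 = -19217 - 144*171 = -19217 - 24624 = -43841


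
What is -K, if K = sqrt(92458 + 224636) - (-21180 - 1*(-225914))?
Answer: 204734 - sqrt(317094) ≈ 2.0417e+5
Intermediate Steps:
K = -204734 + sqrt(317094) (K = sqrt(317094) - (-21180 + 225914) = sqrt(317094) - 1*204734 = sqrt(317094) - 204734 = -204734 + sqrt(317094) ≈ -2.0417e+5)
-K = -(-204734 + sqrt(317094)) = 204734 - sqrt(317094)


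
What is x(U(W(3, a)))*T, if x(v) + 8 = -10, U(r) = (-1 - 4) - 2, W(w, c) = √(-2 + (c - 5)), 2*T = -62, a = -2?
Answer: 558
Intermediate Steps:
T = -31 (T = (½)*(-62) = -31)
W(w, c) = √(-7 + c) (W(w, c) = √(-2 + (-5 + c)) = √(-7 + c))
U(r) = -7 (U(r) = -5 - 2 = -7)
x(v) = -18 (x(v) = -8 - 10 = -18)
x(U(W(3, a)))*T = -18*(-31) = 558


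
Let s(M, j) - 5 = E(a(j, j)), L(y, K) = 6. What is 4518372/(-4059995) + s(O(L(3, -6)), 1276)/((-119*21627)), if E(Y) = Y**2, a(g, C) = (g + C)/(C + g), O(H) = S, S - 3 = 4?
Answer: -3876188426002/3482951970645 ≈ -1.1129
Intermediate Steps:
S = 7 (S = 3 + 4 = 7)
O(H) = 7
a(g, C) = 1 (a(g, C) = (C + g)/(C + g) = 1)
s(M, j) = 6 (s(M, j) = 5 + 1**2 = 5 + 1 = 6)
4518372/(-4059995) + s(O(L(3, -6)), 1276)/((-119*21627)) = 4518372/(-4059995) + 6/((-119*21627)) = 4518372*(-1/4059995) + 6/(-2573613) = -4518372/4059995 + 6*(-1/2573613) = -4518372/4059995 - 2/857871 = -3876188426002/3482951970645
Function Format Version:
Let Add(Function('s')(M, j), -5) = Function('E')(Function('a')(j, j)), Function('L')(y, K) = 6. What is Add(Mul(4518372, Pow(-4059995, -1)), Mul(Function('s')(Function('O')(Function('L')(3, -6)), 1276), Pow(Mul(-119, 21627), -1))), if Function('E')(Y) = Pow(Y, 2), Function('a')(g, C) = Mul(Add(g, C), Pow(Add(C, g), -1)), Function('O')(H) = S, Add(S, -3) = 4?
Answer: Rational(-3876188426002, 3482951970645) ≈ -1.1129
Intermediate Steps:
S = 7 (S = Add(3, 4) = 7)
Function('O')(H) = 7
Function('a')(g, C) = 1 (Function('a')(g, C) = Mul(Add(C, g), Pow(Add(C, g), -1)) = 1)
Function('s')(M, j) = 6 (Function('s')(M, j) = Add(5, Pow(1, 2)) = Add(5, 1) = 6)
Add(Mul(4518372, Pow(-4059995, -1)), Mul(Function('s')(Function('O')(Function('L')(3, -6)), 1276), Pow(Mul(-119, 21627), -1))) = Add(Mul(4518372, Pow(-4059995, -1)), Mul(6, Pow(Mul(-119, 21627), -1))) = Add(Mul(4518372, Rational(-1, 4059995)), Mul(6, Pow(-2573613, -1))) = Add(Rational(-4518372, 4059995), Mul(6, Rational(-1, 2573613))) = Add(Rational(-4518372, 4059995), Rational(-2, 857871)) = Rational(-3876188426002, 3482951970645)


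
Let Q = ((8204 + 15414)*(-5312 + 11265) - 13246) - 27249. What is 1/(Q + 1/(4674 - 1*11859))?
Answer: 7185/1009905342914 ≈ 7.1145e-9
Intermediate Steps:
Q = 140557459 (Q = (23618*5953 - 13246) - 27249 = (140597954 - 13246) - 27249 = 140584708 - 27249 = 140557459)
1/(Q + 1/(4674 - 1*11859)) = 1/(140557459 + 1/(4674 - 1*11859)) = 1/(140557459 + 1/(4674 - 11859)) = 1/(140557459 + 1/(-7185)) = 1/(140557459 - 1/7185) = 1/(1009905342914/7185) = 7185/1009905342914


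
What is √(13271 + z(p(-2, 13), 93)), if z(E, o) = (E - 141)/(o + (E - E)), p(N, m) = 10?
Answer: 2*√28692174/93 ≈ 115.19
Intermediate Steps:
z(E, o) = (-141 + E)/o (z(E, o) = (-141 + E)/(o + 0) = (-141 + E)/o)
√(13271 + z(p(-2, 13), 93)) = √(13271 + (-141 + 10)/93) = √(13271 + (1/93)*(-131)) = √(13271 - 131/93) = √(1234072/93) = 2*√28692174/93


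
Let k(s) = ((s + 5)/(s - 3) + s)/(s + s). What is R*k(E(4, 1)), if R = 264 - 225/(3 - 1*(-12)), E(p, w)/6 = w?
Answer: 2407/12 ≈ 200.58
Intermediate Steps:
E(p, w) = 6*w
R = 249 (R = 264 - 225/(3 + 12) = 264 - 225/15 = 264 - 1*15 = 264 - 15 = 249)
k(s) = (s + (5 + s)/(-3 + s))/(2*s) (k(s) = ((5 + s)/(-3 + s) + s)/((2*s)) = ((5 + s)/(-3 + s) + s)*(1/(2*s)) = (s + (5 + s)/(-3 + s))*(1/(2*s)) = (s + (5 + s)/(-3 + s))/(2*s))
R*k(E(4, 1)) = 249*((5 + (6*1)**2 - 12)/(2*((6*1))*(-3 + 6*1))) = 249*((1/2)*(5 + 6**2 - 2*6)/(6*(-3 + 6))) = 249*((1/2)*(1/6)*(5 + 36 - 12)/3) = 249*((1/2)*(1/6)*(1/3)*29) = 249*(29/36) = 2407/12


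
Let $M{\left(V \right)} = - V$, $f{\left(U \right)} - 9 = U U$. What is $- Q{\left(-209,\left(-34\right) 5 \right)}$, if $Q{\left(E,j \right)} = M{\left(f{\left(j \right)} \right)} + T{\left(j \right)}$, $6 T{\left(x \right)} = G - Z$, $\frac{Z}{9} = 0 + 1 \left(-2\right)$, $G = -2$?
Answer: $\frac{86719}{3} \approx 28906.0$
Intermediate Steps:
$Z = -18$ ($Z = 9 \left(0 + 1 \left(-2\right)\right) = 9 \left(0 - 2\right) = 9 \left(-2\right) = -18$)
$f{\left(U \right)} = 9 + U^{2}$ ($f{\left(U \right)} = 9 + U U = 9 + U^{2}$)
$T{\left(x \right)} = \frac{8}{3}$ ($T{\left(x \right)} = \frac{-2 - -18}{6} = \frac{-2 + 18}{6} = \frac{1}{6} \cdot 16 = \frac{8}{3}$)
$Q{\left(E,j \right)} = - \frac{19}{3} - j^{2}$ ($Q{\left(E,j \right)} = - (9 + j^{2}) + \frac{8}{3} = \left(-9 - j^{2}\right) + \frac{8}{3} = - \frac{19}{3} - j^{2}$)
$- Q{\left(-209,\left(-34\right) 5 \right)} = - (- \frac{19}{3} - \left(\left(-34\right) 5\right)^{2}) = - (- \frac{19}{3} - \left(-170\right)^{2}) = - (- \frac{19}{3} - 28900) = \left(-1\right) \left(- \frac{86719}{3}\right) = \frac{86719}{3}$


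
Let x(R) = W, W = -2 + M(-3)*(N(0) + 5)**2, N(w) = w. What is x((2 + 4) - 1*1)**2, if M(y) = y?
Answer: 5929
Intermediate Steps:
W = -77 (W = -2 - 3*(0 + 5)**2 = -2 - 3*5**2 = -2 - 3*25 = -2 - 75 = -77)
x(R) = -77
x((2 + 4) - 1*1)**2 = (-77)**2 = 5929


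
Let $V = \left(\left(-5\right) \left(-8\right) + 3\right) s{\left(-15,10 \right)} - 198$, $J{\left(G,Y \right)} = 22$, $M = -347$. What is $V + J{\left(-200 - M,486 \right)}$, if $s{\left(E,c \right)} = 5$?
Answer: $39$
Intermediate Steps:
$V = 17$ ($V = \left(\left(-5\right) \left(-8\right) + 3\right) 5 - 198 = \left(40 + 3\right) 5 - 198 = 43 \cdot 5 - 198 = 215 - 198 = 17$)
$V + J{\left(-200 - M,486 \right)} = 17 + 22 = 39$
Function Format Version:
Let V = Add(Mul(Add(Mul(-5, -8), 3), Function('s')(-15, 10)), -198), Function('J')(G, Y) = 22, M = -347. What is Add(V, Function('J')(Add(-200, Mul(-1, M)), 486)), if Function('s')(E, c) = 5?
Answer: 39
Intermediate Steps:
V = 17 (V = Add(Mul(Add(Mul(-5, -8), 3), 5), -198) = Add(Mul(Add(40, 3), 5), -198) = Add(Mul(43, 5), -198) = Add(215, -198) = 17)
Add(V, Function('J')(Add(-200, Mul(-1, M)), 486)) = Add(17, 22) = 39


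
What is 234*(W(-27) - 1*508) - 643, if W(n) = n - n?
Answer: -119515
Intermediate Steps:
W(n) = 0
234*(W(-27) - 1*508) - 643 = 234*(0 - 1*508) - 643 = 234*(0 - 508) - 643 = 234*(-508) - 643 = -118872 - 643 = -119515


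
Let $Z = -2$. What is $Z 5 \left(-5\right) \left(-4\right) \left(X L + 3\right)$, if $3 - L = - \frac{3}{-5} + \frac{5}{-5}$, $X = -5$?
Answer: $2800$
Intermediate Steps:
$L = \frac{17}{5}$ ($L = 3 - \left(- \frac{3}{-5} + \frac{5}{-5}\right) = 3 - \left(\left(-3\right) \left(- \frac{1}{5}\right) + 5 \left(- \frac{1}{5}\right)\right) = 3 - \left(\frac{3}{5} - 1\right) = 3 - - \frac{2}{5} = 3 + \frac{2}{5} = \frac{17}{5} \approx 3.4$)
$Z 5 \left(-5\right) \left(-4\right) \left(X L + 3\right) = \left(-2\right) 5 \left(-5\right) \left(-4\right) \left(\left(-5\right) \frac{17}{5} + 3\right) = \left(-10\right) \left(-5\right) \left(-4\right) \left(-17 + 3\right) = 50 \left(-4\right) \left(-14\right) = \left(-200\right) \left(-14\right) = 2800$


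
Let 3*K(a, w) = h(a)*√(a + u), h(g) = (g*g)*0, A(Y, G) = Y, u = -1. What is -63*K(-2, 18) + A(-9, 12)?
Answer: -9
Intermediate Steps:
h(g) = 0 (h(g) = g²*0 = 0)
K(a, w) = 0 (K(a, w) = (0*√(a - 1))/3 = (0*√(-1 + a))/3 = (⅓)*0 = 0)
-63*K(-2, 18) + A(-9, 12) = -63*0 - 9 = 0 - 9 = -9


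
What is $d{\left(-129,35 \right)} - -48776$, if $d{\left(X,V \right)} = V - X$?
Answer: $48940$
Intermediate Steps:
$d{\left(-129,35 \right)} - -48776 = \left(35 - -129\right) - -48776 = \left(35 + 129\right) + 48776 = 164 + 48776 = 48940$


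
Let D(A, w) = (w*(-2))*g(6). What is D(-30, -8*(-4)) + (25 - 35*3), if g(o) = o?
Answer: -464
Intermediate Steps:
D(A, w) = -12*w (D(A, w) = (w*(-2))*6 = -2*w*6 = -12*w)
D(-30, -8*(-4)) + (25 - 35*3) = -(-96)*(-4) + (25 - 35*3) = -12*32 + (25 - 105) = -384 - 80 = -464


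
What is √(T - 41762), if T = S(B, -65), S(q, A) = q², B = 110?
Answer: I*√29662 ≈ 172.23*I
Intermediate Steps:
T = 12100 (T = 110² = 12100)
√(T - 41762) = √(12100 - 41762) = √(-29662) = I*√29662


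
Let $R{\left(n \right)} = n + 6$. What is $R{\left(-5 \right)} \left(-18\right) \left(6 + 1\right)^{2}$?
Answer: $-882$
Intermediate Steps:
$R{\left(n \right)} = 6 + n$
$R{\left(-5 \right)} \left(-18\right) \left(6 + 1\right)^{2} = \left(6 - 5\right) \left(-18\right) \left(6 + 1\right)^{2} = 1 \left(-18\right) 7^{2} = \left(-18\right) 49 = -882$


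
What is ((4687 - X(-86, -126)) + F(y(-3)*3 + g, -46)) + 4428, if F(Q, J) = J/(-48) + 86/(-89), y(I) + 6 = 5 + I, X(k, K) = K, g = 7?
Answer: 19738759/2136 ≈ 9241.0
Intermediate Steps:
y(I) = -1 + I (y(I) = -6 + (5 + I) = -1 + I)
F(Q, J) = -86/89 - J/48 (F(Q, J) = J*(-1/48) + 86*(-1/89) = -J/48 - 86/89 = -86/89 - J/48)
((4687 - X(-86, -126)) + F(y(-3)*3 + g, -46)) + 4428 = ((4687 - 1*(-126)) + (-86/89 - 1/48*(-46))) + 4428 = ((4687 + 126) + (-86/89 + 23/24)) + 4428 = (4813 - 17/2136) + 4428 = 10280551/2136 + 4428 = 19738759/2136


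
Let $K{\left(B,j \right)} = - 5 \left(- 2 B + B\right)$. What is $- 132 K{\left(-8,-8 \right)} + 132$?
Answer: $5412$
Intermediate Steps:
$K{\left(B,j \right)} = 5 B$ ($K{\left(B,j \right)} = - 5 \left(- B\right) = 5 B$)
$- 132 K{\left(-8,-8 \right)} + 132 = - 132 \cdot 5 \left(-8\right) + 132 = \left(-132\right) \left(-40\right) + 132 = 5280 + 132 = 5412$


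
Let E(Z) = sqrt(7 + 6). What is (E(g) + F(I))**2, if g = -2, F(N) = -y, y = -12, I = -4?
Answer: (12 + sqrt(13))**2 ≈ 243.53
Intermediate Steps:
F(N) = 12 (F(N) = -1*(-12) = 12)
E(Z) = sqrt(13)
(E(g) + F(I))**2 = (sqrt(13) + 12)**2 = (12 + sqrt(13))**2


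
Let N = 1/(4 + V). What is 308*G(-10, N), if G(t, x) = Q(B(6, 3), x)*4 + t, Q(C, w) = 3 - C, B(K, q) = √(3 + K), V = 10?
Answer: -3080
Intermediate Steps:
N = 1/14 (N = 1/(4 + 10) = 1/14 ≈ 0.071429)
G(t, x) = t (G(t, x) = (3 - √(3 + 6))*4 + t = (3 - √9)*4 + t = (3 - 1*3)*4 + t = (3 - 3)*4 + t = 0*4 + t = 0 + t = t)
308*G(-10, N) = 308*(-10) = -3080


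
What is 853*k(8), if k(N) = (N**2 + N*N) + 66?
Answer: 165482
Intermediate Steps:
k(N) = 66 + 2*N**2 (k(N) = (N**2 + N**2) + 66 = 2*N**2 + 66 = 66 + 2*N**2)
853*k(8) = 853*(66 + 2*8**2) = 853*(66 + 2*64) = 853*(66 + 128) = 853*194 = 165482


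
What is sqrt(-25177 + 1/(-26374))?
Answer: I*sqrt(17512815980426)/26374 ≈ 158.67*I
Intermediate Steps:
sqrt(-25177 + 1/(-26374)) = sqrt(-25177 - 1/26374) = sqrt(-664018199/26374) = I*sqrt(17512815980426)/26374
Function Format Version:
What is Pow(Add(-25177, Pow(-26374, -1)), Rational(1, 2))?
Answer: Mul(Rational(1, 26374), I, Pow(17512815980426, Rational(1, 2))) ≈ Mul(158.67, I)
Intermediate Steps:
Pow(Add(-25177, Pow(-26374, -1)), Rational(1, 2)) = Pow(Add(-25177, Rational(-1, 26374)), Rational(1, 2)) = Pow(Rational(-664018199, 26374), Rational(1, 2)) = Mul(Rational(1, 26374), I, Pow(17512815980426, Rational(1, 2)))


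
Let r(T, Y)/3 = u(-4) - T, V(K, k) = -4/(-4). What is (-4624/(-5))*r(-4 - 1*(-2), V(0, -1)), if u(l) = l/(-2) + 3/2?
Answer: 76296/5 ≈ 15259.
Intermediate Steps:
V(K, k) = 1 (V(K, k) = -4*(-1/4) = 1)
u(l) = 3/2 - l/2 (u(l) = l*(-1/2) + 3*(1/2) = -l/2 + 3/2 = 3/2 - l/2)
r(T, Y) = 21/2 - 3*T (r(T, Y) = 3*((3/2 - 1/2*(-4)) - T) = 3*((3/2 + 2) - T) = 3*(7/2 - T) = 21/2 - 3*T)
(-4624/(-5))*r(-4 - 1*(-2), V(0, -1)) = (-4624/(-5))*(21/2 - 3*(-4 - 1*(-2))) = (-4624*(-1)/5)*(21/2 - 3*(-4 + 2)) = (-68*(-68/5))*(21/2 - 3*(-2)) = 4624*(21/2 + 6)/5 = (4624/5)*(33/2) = 76296/5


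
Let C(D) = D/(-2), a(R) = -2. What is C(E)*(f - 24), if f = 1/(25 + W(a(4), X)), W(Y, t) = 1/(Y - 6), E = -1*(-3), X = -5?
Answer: 7152/199 ≈ 35.940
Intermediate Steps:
E = 3
W(Y, t) = 1/(-6 + Y)
C(D) = -D/2 (C(D) = D*(-½) = -D/2)
f = 8/199 (f = 1/(25 + 1/(-6 - 2)) = 1/(25 + 1/(-8)) = 1/(25 - ⅛) = 1/(199/8) = 8/199 ≈ 0.040201)
C(E)*(f - 24) = (-½*3)*(8/199 - 24) = -3/2*(-4768/199) = 7152/199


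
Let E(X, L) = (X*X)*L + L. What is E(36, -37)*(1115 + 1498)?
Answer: -125395257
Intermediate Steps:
E(X, L) = L + L*X² (E(X, L) = X²*L + L = L*X² + L = L + L*X²)
E(36, -37)*(1115 + 1498) = (-37*(1 + 36²))*(1115 + 1498) = -37*(1 + 1296)*2613 = -37*1297*2613 = -47989*2613 = -125395257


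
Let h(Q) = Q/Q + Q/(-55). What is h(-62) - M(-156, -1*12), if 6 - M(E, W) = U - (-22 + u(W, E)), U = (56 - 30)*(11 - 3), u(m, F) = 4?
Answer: 12217/55 ≈ 222.13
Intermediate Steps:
h(Q) = 1 - Q/55 (h(Q) = 1 + Q*(-1/55) = 1 - Q/55)
U = 208 (U = 26*8 = 208)
M(E, W) = -220 (M(E, W) = 6 - (208 - (-22 + 4)) = 6 - (208 - 1*(-18)) = 6 - (208 + 18) = 6 - 1*226 = 6 - 226 = -220)
h(-62) - M(-156, -1*12) = (1 - 1/55*(-62)) - 1*(-220) = (1 + 62/55) + 220 = 117/55 + 220 = 12217/55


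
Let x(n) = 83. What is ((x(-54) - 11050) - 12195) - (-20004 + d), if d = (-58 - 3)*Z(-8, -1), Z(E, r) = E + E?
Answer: -4134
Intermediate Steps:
Z(E, r) = 2*E
d = 976 (d = (-58 - 3)*(2*(-8)) = -61*(-16) = 976)
((x(-54) - 11050) - 12195) - (-20004 + d) = ((83 - 11050) - 12195) - (-20004 + 976) = (-10967 - 12195) - 1*(-19028) = -23162 + 19028 = -4134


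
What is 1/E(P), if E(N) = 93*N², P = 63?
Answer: 1/369117 ≈ 2.7092e-6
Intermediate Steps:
1/E(P) = 1/(93*63²) = 1/(93*3969) = 1/369117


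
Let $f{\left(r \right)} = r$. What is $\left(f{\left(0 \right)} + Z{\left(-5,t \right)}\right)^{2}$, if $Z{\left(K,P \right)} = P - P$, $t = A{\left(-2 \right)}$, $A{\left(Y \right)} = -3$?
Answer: $0$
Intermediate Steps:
$t = -3$
$Z{\left(K,P \right)} = 0$
$\left(f{\left(0 \right)} + Z{\left(-5,t \right)}\right)^{2} = \left(0 + 0\right)^{2} = 0^{2} = 0$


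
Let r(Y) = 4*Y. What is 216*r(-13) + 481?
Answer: -10751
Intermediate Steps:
216*r(-13) + 481 = 216*(4*(-13)) + 481 = 216*(-52) + 481 = -11232 + 481 = -10751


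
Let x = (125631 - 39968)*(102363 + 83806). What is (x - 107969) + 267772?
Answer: 15947954850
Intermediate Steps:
x = 15947795047 (x = 85663*186169 = 15947795047)
(x - 107969) + 267772 = (15947795047 - 107969) + 267772 = 15947687078 + 267772 = 15947954850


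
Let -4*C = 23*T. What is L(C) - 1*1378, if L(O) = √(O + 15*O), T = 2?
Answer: -1378 + 2*I*√46 ≈ -1378.0 + 13.565*I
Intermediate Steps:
C = -23/2 (C = -23*2/4 = -¼*46 = -23/2 ≈ -11.500)
L(O) = 4*√O (L(O) = √(16*O) = 4*√O)
L(C) - 1*1378 = 4*√(-23/2) - 1*1378 = 4*(I*√46/2) - 1378 = 2*I*√46 - 1378 = -1378 + 2*I*√46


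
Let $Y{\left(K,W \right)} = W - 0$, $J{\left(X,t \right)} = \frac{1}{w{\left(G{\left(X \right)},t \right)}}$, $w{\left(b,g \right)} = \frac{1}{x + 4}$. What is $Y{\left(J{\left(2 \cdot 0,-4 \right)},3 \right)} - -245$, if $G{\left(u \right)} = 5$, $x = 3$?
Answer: $248$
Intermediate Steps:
$w{\left(b,g \right)} = \frac{1}{7}$ ($w{\left(b,g \right)} = \frac{1}{3 + 4} = \frac{1}{7}$)
$J{\left(X,t \right)} = 7$ ($J{\left(X,t \right)} = \frac{1}{\frac{1}{7}} = 7$)
$Y{\left(K,W \right)} = W$ ($Y{\left(K,W \right)} = W + 0 = W$)
$Y{\left(J{\left(2 \cdot 0,-4 \right)},3 \right)} - -245 = 3 - -245 = 3 + 245 = 248$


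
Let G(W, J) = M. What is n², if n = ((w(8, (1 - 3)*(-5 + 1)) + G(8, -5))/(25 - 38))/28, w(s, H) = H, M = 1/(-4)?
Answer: 961/2119936 ≈ 0.00045332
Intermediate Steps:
M = -¼ (M = 1*(-¼) = -¼ ≈ -0.25000)
G(W, J) = -¼
n = -31/1456 (n = (((1 - 3)*(-5 + 1) - ¼)/(25 - 38))/28 = ((-2*(-4) - ¼)/(-13))*(1/28) = ((8 - ¼)*(-1/13))*(1/28) = ((31/4)*(-1/13))*(1/28) = -31/52*1/28 = -31/1456 ≈ -0.021291)
n² = (-31/1456)² = 961/2119936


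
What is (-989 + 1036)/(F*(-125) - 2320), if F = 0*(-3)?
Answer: -47/2320 ≈ -0.020259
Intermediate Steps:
F = 0
(-989 + 1036)/(F*(-125) - 2320) = (-989 + 1036)/(0*(-125) - 2320) = 47/(0 - 2320) = 47/(-2320) = 47*(-1/2320) = -47/2320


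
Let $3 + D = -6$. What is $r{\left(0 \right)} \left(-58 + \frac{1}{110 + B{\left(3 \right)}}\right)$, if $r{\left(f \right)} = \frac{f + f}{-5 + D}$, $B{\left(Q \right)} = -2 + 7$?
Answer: $0$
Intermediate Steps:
$B{\left(Q \right)} = 5$
$D = -9$ ($D = -3 - 6 = -9$)
$r{\left(f \right)} = - \frac{f}{7}$ ($r{\left(f \right)} = \frac{f + f}{-5 - 9} = \frac{2 f}{-14} = 2 f \left(- \frac{1}{14}\right) = - \frac{f}{7}$)
$r{\left(0 \right)} \left(-58 + \frac{1}{110 + B{\left(3 \right)}}\right) = \left(- \frac{1}{7}\right) 0 \left(-58 + \frac{1}{110 + 5}\right) = 0 \left(-58 + \frac{1}{115}\right) = 0 \left(- \frac{6669}{115}\right) = 0$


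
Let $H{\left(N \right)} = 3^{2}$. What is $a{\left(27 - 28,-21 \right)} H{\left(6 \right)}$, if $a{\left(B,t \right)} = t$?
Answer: $-189$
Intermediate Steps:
$H{\left(N \right)} = 9$
$a{\left(27 - 28,-21 \right)} H{\left(6 \right)} = \left(-21\right) 9 = -189$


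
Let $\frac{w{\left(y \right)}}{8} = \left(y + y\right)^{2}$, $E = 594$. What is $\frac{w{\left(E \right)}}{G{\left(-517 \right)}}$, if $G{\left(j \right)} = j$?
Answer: $- \frac{1026432}{47} \approx -21839.0$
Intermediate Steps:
$w{\left(y \right)} = 32 y^{2}$ ($w{\left(y \right)} = 8 \left(y + y\right)^{2} = 8 \left(2 y\right)^{2} = 8 \cdot 4 y^{2} = 32 y^{2}$)
$\frac{w{\left(E \right)}}{G{\left(-517 \right)}} = \frac{32 \cdot 594^{2}}{-517} = 32 \cdot 352836 \left(- \frac{1}{517}\right) = 11290752 \left(- \frac{1}{517}\right) = - \frac{1026432}{47}$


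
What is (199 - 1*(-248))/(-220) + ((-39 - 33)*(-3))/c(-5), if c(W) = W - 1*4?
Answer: -5727/220 ≈ -26.032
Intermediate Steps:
c(W) = -4 + W (c(W) = W - 4 = -4 + W)
(199 - 1*(-248))/(-220) + ((-39 - 33)*(-3))/c(-5) = (199 - 1*(-248))/(-220) + ((-39 - 33)*(-3))/(-4 - 5) = (199 + 248)*(-1/220) - 72*(-3)/(-9) = 447*(-1/220) + 216*(-1/9) = -447/220 - 24 = -5727/220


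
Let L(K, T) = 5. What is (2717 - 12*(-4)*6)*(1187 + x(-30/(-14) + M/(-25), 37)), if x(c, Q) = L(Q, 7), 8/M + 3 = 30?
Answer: 3581960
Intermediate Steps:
M = 8/27 (M = 8/(-3 + 30) = 8/27 ≈ 0.29630)
x(c, Q) = 5
(2717 - 12*(-4)*6)*(1187 + x(-30/(-14) + M/(-25), 37)) = (2717 - 12*(-4)*6)*(1187 + 5) = (2717 + 48*6)*1192 = (2717 + 288)*1192 = 3005*1192 = 3581960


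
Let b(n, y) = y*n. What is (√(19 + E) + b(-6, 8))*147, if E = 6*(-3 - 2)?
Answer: -7056 + 147*I*√11 ≈ -7056.0 + 487.54*I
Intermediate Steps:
E = -30 (E = 6*(-5) = -30)
b(n, y) = n*y
(√(19 + E) + b(-6, 8))*147 = (√(19 - 30) - 6*8)*147 = (√(-11) - 48)*147 = (I*√11 - 48)*147 = (-48 + I*√11)*147 = -7056 + 147*I*√11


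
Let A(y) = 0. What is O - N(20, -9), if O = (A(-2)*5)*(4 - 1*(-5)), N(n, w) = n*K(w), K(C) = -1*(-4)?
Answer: -80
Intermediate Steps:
K(C) = 4
N(n, w) = 4*n (N(n, w) = n*4 = 4*n)
O = 0 (O = (0*5)*(4 - 1*(-5)) = 0*(4 + 5) = 0*9 = 0)
O - N(20, -9) = 0 - 4*20 = 0 - 1*80 = 0 - 80 = -80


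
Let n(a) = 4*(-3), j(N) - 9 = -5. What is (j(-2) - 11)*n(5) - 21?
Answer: 63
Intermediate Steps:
j(N) = 4 (j(N) = 9 - 5 = 4)
n(a) = -12
(j(-2) - 11)*n(5) - 21 = (4 - 11)*(-12) - 21 = -7*(-12) - 21 = 84 - 21 = 63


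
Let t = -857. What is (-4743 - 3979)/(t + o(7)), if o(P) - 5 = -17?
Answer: 8722/869 ≈ 10.037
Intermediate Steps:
o(P) = -12 (o(P) = 5 - 17 = -12)
(-4743 - 3979)/(t + o(7)) = (-4743 - 3979)/(-857 - 12) = -8722/(-869) = -8722*(-1/869) = 8722/869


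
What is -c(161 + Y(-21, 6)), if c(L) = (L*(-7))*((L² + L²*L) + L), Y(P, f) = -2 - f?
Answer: 3861103869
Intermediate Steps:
c(L) = -7*L*(L + L² + L³) (c(L) = (-7*L)*((L² + L³) + L) = (-7*L)*(L + L² + L³) = -7*L*(L + L² + L³))
-c(161 + Y(-21, 6)) = -7*(161 + (-2 - 1*6))²*(-1 - (161 + (-2 - 1*6)) - (161 + (-2 - 1*6))²) = -7*(161 + (-2 - 6))²*(-1 - (161 + (-2 - 6)) - (161 + (-2 - 6))²) = -7*(161 - 8)²*(-1 - (161 - 8) - (161 - 8)²) = -7*153²*(-1 - 1*153 - 1*153²) = -7*23409*(-1 - 153 - 1*23409) = -7*23409*(-1 - 153 - 23409) = -7*23409*(-23563) = -1*(-3861103869) = 3861103869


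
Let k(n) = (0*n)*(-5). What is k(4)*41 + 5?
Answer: 5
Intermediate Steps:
k(n) = 0 (k(n) = 0*(-5) = 0)
k(4)*41 + 5 = 0*41 + 5 = 0 + 5 = 5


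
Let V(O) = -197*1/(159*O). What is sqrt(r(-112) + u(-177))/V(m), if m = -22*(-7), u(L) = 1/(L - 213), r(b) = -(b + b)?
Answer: -4081*sqrt(34070010)/12805 ≈ -1860.3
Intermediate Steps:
r(b) = -2*b
u(L) = 1/(-213 + L)
m = 154
V(O) = -197/(159*O)
sqrt(r(-112) + u(-177))/V(m) = sqrt(-2*(-112) + 1/(-213 - 177))/((-197/159/154)) = sqrt(224 + 1/(-390))/((-197/159*1/154)) = sqrt(224 - 1/390)/(-197/24486) = sqrt(87359/390)*(-24486/197) = (sqrt(34070010)/390)*(-24486/197) = -4081*sqrt(34070010)/12805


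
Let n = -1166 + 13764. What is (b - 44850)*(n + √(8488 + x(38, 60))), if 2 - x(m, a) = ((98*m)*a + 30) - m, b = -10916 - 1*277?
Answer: -706029714 - 56043*I*√214942 ≈ -7.0603e+8 - 2.5983e+7*I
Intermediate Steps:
n = 12598
b = -11193 (b = -10916 - 277 = -11193)
x(m, a) = -28 + m - 98*a*m (x(m, a) = 2 - (((98*m)*a + 30) - m) = 2 - ((98*a*m + 30) - m) = 2 - ((30 + 98*a*m) - m) = 2 - (30 - m + 98*a*m) = 2 + (-30 + m - 98*a*m) = -28 + m - 98*a*m)
(b - 44850)*(n + √(8488 + x(38, 60))) = (-11193 - 44850)*(12598 + √(8488 + (-28 + 38 - 98*60*38))) = -56043*(12598 + √(8488 + (-28 + 38 - 223440))) = -56043*(12598 + √(8488 - 223430)) = -56043*(12598 + √(-214942)) = -56043*(12598 + I*√214942) = -706029714 - 56043*I*√214942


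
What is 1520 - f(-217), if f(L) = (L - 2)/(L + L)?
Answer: 659461/434 ≈ 1519.5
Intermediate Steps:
f(L) = (-2 + L)/(2*L) (f(L) = (-2 + L)/((2*L)) = (-2 + L)*(1/(2*L)) = (-2 + L)/(2*L))
1520 - f(-217) = 1520 - (-2 - 217)/(2*(-217)) = 1520 - (-1)*(-219)/(2*217) = 1520 - 1*219/434 = 1520 - 219/434 = 659461/434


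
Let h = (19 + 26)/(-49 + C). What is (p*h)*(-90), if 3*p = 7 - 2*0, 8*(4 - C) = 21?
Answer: 25200/127 ≈ 198.43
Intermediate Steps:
C = 11/8 (C = 4 - ⅛*21 = 4 - 21/8 = 11/8 ≈ 1.3750)
h = -120/127 (h = (19 + 26)/(-49 + 11/8) = 45/(-381/8) = 45*(-8/381) = -120/127 ≈ -0.94488)
p = 7/3 (p = (7 - 2*0)/3 = (7 + 0)/3 = (⅓)*7 = 7/3 ≈ 2.3333)
(p*h)*(-90) = ((7/3)*(-120/127))*(-90) = -280/127*(-90) = 25200/127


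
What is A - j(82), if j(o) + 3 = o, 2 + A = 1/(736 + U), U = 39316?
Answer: -3244211/40052 ≈ -81.000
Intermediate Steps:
A = -80103/40052 (A = -2 + 1/(736 + 39316) = -2 + 1/40052 = -80103/40052 ≈ -2.0000)
j(o) = -3 + o
A - j(82) = -80103/40052 - (-3 + 82) = -80103/40052 - 1*79 = -80103/40052 - 79 = -3244211/40052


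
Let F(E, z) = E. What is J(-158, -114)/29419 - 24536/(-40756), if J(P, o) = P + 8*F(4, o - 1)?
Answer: 179172332/299750191 ≈ 0.59774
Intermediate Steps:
J(P, o) = 32 + P (J(P, o) = P + 8*4 = P + 32 = 32 + P)
J(-158, -114)/29419 - 24536/(-40756) = (32 - 158)/29419 - 24536/(-40756) = -126*1/29419 - 24536*(-1/40756) = -126/29419 + 6134/10189 = 179172332/299750191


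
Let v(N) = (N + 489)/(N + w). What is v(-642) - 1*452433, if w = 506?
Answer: -3619455/8 ≈ -4.5243e+5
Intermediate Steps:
v(N) = (489 + N)/(506 + N) (v(N) = (N + 489)/(N + 506) = (489 + N)/(506 + N))
v(-642) - 1*452433 = (489 - 642)/(506 - 642) - 1*452433 = -153/(-136) - 452433 = -1/136*(-153) - 452433 = 9/8 - 452433 = -3619455/8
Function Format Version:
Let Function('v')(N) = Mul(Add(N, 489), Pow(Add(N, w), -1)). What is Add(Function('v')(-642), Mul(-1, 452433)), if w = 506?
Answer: Rational(-3619455, 8) ≈ -4.5243e+5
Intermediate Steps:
Function('v')(N) = Mul(Pow(Add(506, N), -1), Add(489, N)) (Function('v')(N) = Mul(Add(N, 489), Pow(Add(N, 506), -1)) = Mul(Add(489, N), Pow(Add(506, N), -1)) = Mul(Pow(Add(506, N), -1), Add(489, N)))
Add(Function('v')(-642), Mul(-1, 452433)) = Add(Mul(Pow(Add(506, -642), -1), Add(489, -642)), Mul(-1, 452433)) = Add(Mul(Pow(-136, -1), -153), -452433) = Add(Mul(Rational(-1, 136), -153), -452433) = Add(Rational(9, 8), -452433) = Rational(-3619455, 8)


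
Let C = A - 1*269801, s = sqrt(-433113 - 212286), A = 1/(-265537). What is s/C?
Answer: -265537*I*sqrt(71711)/23880716046 ≈ -0.0029776*I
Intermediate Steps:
A = -1/265537 ≈ -3.7660e-6
s = 3*I*sqrt(71711) (s = sqrt(-645399) = 3*I*sqrt(71711) ≈ 803.37*I)
C = -71642148138/265537 (C = -1/265537 - 1*269801 = -1/265537 - 269801 = -71642148138/265537 ≈ -2.6980e+5)
s/C = (3*I*sqrt(71711))/(-71642148138/265537) = (3*I*sqrt(71711))*(-265537/71642148138) = -265537*I*sqrt(71711)/23880716046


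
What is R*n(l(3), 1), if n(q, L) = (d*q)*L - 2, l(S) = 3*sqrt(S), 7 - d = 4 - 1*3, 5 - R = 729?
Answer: 1448 - 13032*sqrt(3) ≈ -21124.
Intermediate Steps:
R = -724 (R = 5 - 1*729 = 5 - 729 = -724)
d = 6 (d = 7 - (4 - 1*3) = 7 - (4 - 3) = 7 - 1*1 = 7 - 1 = 6)
n(q, L) = -2 + 6*L*q (n(q, L) = (6*q)*L - 2 = 6*L*q - 2 = -2 + 6*L*q)
R*n(l(3), 1) = -724*(-2 + 6*1*(3*sqrt(3))) = -724*(-2 + 18*sqrt(3)) = 1448 - 13032*sqrt(3)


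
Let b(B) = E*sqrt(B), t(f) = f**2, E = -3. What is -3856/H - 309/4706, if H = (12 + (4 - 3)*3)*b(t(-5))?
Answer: 18076811/1058850 ≈ 17.072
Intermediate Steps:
b(B) = -3*sqrt(B)
H = -225 (H = (12 + (4 - 3)*3)*(-3*sqrt((-5)**2)) = (12 + 1*3)*(-3*sqrt(25)) = (12 + 3)*(-3*5) = 15*(-15) = -225)
-3856/H - 309/4706 = -3856/(-225) - 309/4706 = -3856*(-1/225) - 309*1/4706 = 3856/225 - 309/4706 = 18076811/1058850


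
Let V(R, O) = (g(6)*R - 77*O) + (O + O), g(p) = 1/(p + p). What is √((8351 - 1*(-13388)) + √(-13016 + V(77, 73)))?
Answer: √(782604 + 6*I*√665445)/6 ≈ 147.44 + 0.46106*I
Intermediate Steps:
g(p) = 1/(2*p)
V(R, O) = -75*O + R/12 (V(R, O) = (((½)/6)*R - 77*O) + (O + O) = (((½)*(⅙))*R - 77*O) + 2*O = (R/12 - 77*O) + 2*O = (-77*O + R/12) + 2*O = -75*O + R/12)
√((8351 - 1*(-13388)) + √(-13016 + V(77, 73))) = √((8351 - 1*(-13388)) + √(-13016 + (-75*73 + (1/12)*77))) = √((8351 + 13388) + √(-13016 + (-5475 + 77/12))) = √(21739 + √(-13016 - 65623/12)) = √(21739 + √(-221815/12)) = √(21739 + I*√665445/6)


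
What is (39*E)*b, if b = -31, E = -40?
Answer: 48360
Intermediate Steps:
(39*E)*b = (39*(-40))*(-31) = -1560*(-31) = 48360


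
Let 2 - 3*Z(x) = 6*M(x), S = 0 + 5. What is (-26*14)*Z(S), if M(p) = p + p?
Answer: 21112/3 ≈ 7037.3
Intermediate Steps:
M(p) = 2*p
S = 5
Z(x) = ⅔ - 4*x (Z(x) = ⅔ - 2*2*x = ⅔ - 4*x)
(-26*14)*Z(S) = (-26*14)*(⅔ - 4*5) = -364*(⅔ - 20) = -364*(-58/3) = 21112/3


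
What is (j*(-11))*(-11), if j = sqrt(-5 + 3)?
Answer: 121*I*sqrt(2) ≈ 171.12*I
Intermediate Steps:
j = I*sqrt(2) (j = sqrt(-2) = I*sqrt(2) ≈ 1.4142*I)
(j*(-11))*(-11) = ((I*sqrt(2))*(-11))*(-11) = -11*I*sqrt(2)*(-11) = 121*I*sqrt(2)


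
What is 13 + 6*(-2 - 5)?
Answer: -29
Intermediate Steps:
13 + 6*(-2 - 5) = 13 + 6*(-7) = 13 - 42 = -29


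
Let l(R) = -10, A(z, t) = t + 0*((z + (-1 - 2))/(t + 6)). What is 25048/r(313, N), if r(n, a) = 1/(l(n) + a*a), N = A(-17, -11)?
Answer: 2780328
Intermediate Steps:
A(z, t) = t (A(z, t) = t + 0*((z - 3)/(6 + t)) = t + 0*((-3 + z)/(6 + t)) = t + 0 = t)
N = -11
r(n, a) = 1/(-10 + a**2) (r(n, a) = 1/(-10 + a*a) = 1/(-10 + a**2))
25048/r(313, N) = 25048/(1/(-10 + (-11)**2)) = 25048/(1/(-10 + 121)) = 25048/(1/111) = 25048*111 = 2780328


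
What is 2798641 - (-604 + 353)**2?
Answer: 2735640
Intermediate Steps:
2798641 - (-604 + 353)**2 = 2798641 - 1*(-251)**2 = 2798641 - 1*63001 = 2798641 - 63001 = 2735640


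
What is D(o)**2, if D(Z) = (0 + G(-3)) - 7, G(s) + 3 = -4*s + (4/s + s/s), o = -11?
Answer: 25/9 ≈ 2.7778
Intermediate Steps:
G(s) = -2 - 4*s + 4/s (G(s) = -3 + (-4*s + (4/s + s/s)) = -3 + (-4*s + (4/s + 1)) = -3 + (-4*s + (1 + 4/s)) = -3 + (1 - 4*s + 4/s) = -2 - 4*s + 4/s)
D(Z) = 5/3 (D(Z) = (0 + (-2 - 4*(-3) + 4/(-3))) - 7 = (0 + (-2 + 12 + 4*(-1/3))) - 7 = (0 + (-2 + 12 - 4/3)) - 7 = (0 + 26/3) - 7 = 26/3 - 7 = 5/3)
D(o)**2 = (5/3)**2 = 25/9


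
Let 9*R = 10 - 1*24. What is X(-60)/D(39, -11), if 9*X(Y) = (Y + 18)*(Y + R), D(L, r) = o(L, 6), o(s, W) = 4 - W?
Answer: -3878/27 ≈ -143.63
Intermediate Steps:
D(L, r) = -2 (D(L, r) = 4 - 1*6 = 4 - 6 = -2)
R = -14/9 (R = (10 - 1*24)/9 = (10 - 24)/9 = (⅑)*(-14) = -14/9 ≈ -1.5556)
X(Y) = (18 + Y)*(-14/9 + Y)/9 (X(Y) = ((Y + 18)*(Y - 14/9))/9 = ((18 + Y)*(-14/9 + Y))/9 = (18 + Y)*(-14/9 + Y)/9)
X(-60)/D(39, -11) = (-28/9 + (⅑)*(-60)² + (148/81)*(-60))/(-2) = (-28/9 + (⅑)*3600 - 2960/27)*(-½) = (-28/9 + 400 - 2960/27)*(-½) = (7756/27)*(-½) = -3878/27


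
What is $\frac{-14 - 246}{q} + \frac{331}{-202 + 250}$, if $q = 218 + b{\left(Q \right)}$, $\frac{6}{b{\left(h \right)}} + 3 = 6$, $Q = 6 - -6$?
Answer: $\frac{3017}{528} \approx 5.714$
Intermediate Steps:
$Q = 12$ ($Q = 6 + 6 = 12$)
$b{\left(h \right)} = 2$ ($b{\left(h \right)} = \frac{6}{-3 + 6} = \frac{6}{3} = 6 \cdot \frac{1}{3} = 2$)
$q = 220$ ($q = 218 + 2 = 220$)
$\frac{-14 - 246}{q} + \frac{331}{-202 + 250} = \frac{-14 - 246}{220} + \frac{331}{-202 + 250} = \left(-14 - 246\right) \frac{1}{220} + \frac{331}{48} = \left(-260\right) \frac{1}{220} + 331 \cdot \frac{1}{48} = - \frac{13}{11} + \frac{331}{48} = \frac{3017}{528}$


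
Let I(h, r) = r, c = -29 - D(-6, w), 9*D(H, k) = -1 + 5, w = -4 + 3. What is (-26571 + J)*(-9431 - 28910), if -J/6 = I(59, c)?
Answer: 3035955403/3 ≈ 1.0120e+9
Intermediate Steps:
w = -1
D(H, k) = 4/9 (D(H, k) = (-1 + 5)/9 = (⅑)*4 = 4/9)
c = -265/9 (c = -29 - 1*4/9 = -29 - 4/9 = -265/9 ≈ -29.444)
J = 530/3 (J = -6*(-265/9) = 530/3 ≈ 176.67)
(-26571 + J)*(-9431 - 28910) = (-26571 + 530/3)*(-9431 - 28910) = -79183/3*(-38341) = 3035955403/3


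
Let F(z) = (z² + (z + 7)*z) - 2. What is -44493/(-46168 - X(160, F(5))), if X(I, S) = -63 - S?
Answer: 44493/46022 ≈ 0.96678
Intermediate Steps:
F(z) = -2 + z² + z*(7 + z) (F(z) = (z² + (7 + z)*z) - 2 = (z² + z*(7 + z)) - 2 = -2 + z² + z*(7 + z))
-44493/(-46168 - X(160, F(5))) = -44493/(-46168 - (-63 - (-2 + 2*5² + 7*5))) = -44493/(-46168 - (-63 - (-2 + 2*25 + 35))) = -44493/(-46168 - (-63 - (-2 + 50 + 35))) = -44493/(-46168 - (-63 - 1*83)) = -44493/(-46168 - (-63 - 83)) = -44493/(-46168 - 1*(-146)) = -44493/(-46168 + 146) = -44493/(-46022) = -44493*(-1/46022) = 44493/46022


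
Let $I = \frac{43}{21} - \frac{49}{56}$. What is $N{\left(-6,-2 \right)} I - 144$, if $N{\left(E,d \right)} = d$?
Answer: $- \frac{12293}{84} \approx -146.35$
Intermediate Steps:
$I = \frac{197}{168}$ ($I = 43 \cdot \frac{1}{21} - \frac{7}{8} = \frac{43}{21} - \frac{7}{8} = \frac{197}{168} \approx 1.1726$)
$N{\left(-6,-2 \right)} I - 144 = \left(-2\right) \frac{197}{168} - 144 = - \frac{197}{84} - 144 = - \frac{12293}{84}$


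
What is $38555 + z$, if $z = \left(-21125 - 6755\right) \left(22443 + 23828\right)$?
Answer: $-1289996925$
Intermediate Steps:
$z = -1290035480$ ($z = \left(-27880\right) 46271 = -1290035480$)
$38555 + z = 38555 - 1290035480 = -1289996925$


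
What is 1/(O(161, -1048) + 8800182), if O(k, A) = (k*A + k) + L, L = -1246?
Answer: 1/8630369 ≈ 1.1587e-7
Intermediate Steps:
O(k, A) = -1246 + k + A*k (O(k, A) = (k*A + k) - 1246 = (A*k + k) - 1246 = (k + A*k) - 1246 = -1246 + k + A*k)
1/(O(161, -1048) + 8800182) = 1/((-1246 + 161 - 1048*161) + 8800182) = 1/((-1246 + 161 - 168728) + 8800182) = 1/(-169813 + 8800182) = 1/8630369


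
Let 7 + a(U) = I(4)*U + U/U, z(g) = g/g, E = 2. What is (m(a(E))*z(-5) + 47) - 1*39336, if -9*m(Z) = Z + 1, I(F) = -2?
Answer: -39288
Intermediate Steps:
z(g) = 1
a(U) = -6 - 2*U (a(U) = -7 + (-2*U + U/U) = -7 + (-2*U + 1) = -7 + (1 - 2*U) = -6 - 2*U)
m(Z) = -⅑ - Z/9 (m(Z) = -(Z + 1)/9 = -(1 + Z)/9 = -⅑ - Z/9)
(m(a(E))*z(-5) + 47) - 1*39336 = ((-⅑ - (-6 - 2*2)/9)*1 + 47) - 1*39336 = ((-⅑ - (-6 - 4)/9)*1 + 47) - 39336 = ((-⅑ - ⅑*(-10))*1 + 47) - 39336 = ((-⅑ + 10/9)*1 + 47) - 39336 = (1*1 + 47) - 39336 = (1 + 47) - 39336 = 48 - 39336 = -39288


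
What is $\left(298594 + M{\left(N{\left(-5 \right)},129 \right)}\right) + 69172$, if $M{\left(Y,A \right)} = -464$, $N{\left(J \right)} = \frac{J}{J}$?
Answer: $367302$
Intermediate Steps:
$N{\left(J \right)} = 1$
$\left(298594 + M{\left(N{\left(-5 \right)},129 \right)}\right) + 69172 = \left(298594 - 464\right) + 69172 = 298130 + 69172 = 367302$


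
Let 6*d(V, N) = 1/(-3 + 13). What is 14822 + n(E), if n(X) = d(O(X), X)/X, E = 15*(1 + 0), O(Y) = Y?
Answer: 13339801/900 ≈ 14822.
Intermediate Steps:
d(V, N) = 1/60 (d(V, N) = 1/(6*(-3 + 13)) = (⅙)/10 = (⅙)*(⅒) = 1/60)
E = 15 (E = 15*1 = 15)
n(X) = 1/(60*X)
14822 + n(E) = 14822 + (1/60)/15 = 14822 + (1/60)*(1/15) = 14822 + 1/900 = 13339801/900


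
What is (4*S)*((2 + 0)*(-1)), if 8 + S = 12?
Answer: -32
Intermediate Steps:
S = 4 (S = -8 + 12 = 4)
(4*S)*((2 + 0)*(-1)) = (4*4)*((2 + 0)*(-1)) = 16*(2*(-1)) = 16*(-2) = -32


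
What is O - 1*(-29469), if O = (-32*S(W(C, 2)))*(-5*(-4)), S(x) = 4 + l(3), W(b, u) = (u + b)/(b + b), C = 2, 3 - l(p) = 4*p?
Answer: 32669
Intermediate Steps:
l(p) = 3 - 4*p
W(b, u) = (b + u)/(2*b) (W(b, u) = (b + u)/((2*b)) = (b + u)*(1/(2*b)) = (b + u)/(2*b))
S(x) = -5 (S(x) = 4 + (3 - 4*3) = 4 + (3 - 12) = 4 - 9 = -5)
O = 3200 (O = (-32*(-5))*(-5*(-4)) = 160*20 = 3200)
O - 1*(-29469) = 3200 - 1*(-29469) = 3200 + 29469 = 32669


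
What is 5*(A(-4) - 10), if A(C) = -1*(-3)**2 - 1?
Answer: -100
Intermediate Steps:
A(C) = -10 (A(C) = -1*9 - 1 = -9 - 1 = -10)
5*(A(-4) - 10) = 5*(-10 - 10) = 5*(-20) = -100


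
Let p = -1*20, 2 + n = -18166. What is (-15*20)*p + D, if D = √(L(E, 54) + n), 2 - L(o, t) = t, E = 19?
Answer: 6000 + 2*I*√4555 ≈ 6000.0 + 134.98*I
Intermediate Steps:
n = -18168 (n = -2 - 18166 = -18168)
p = -20
L(o, t) = 2 - t
D = 2*I*√4555 (D = √((2 - 1*54) - 18168) = √((2 - 54) - 18168) = √(-52 - 18168) = √(-18220) = 2*I*√4555 ≈ 134.98*I)
(-15*20)*p + D = -15*20*(-20) + 2*I*√4555 = -300*(-20) + 2*I*√4555 = 6000 + 2*I*√4555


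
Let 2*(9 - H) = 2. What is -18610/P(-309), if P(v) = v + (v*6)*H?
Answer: 18610/15141 ≈ 1.2291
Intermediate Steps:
H = 8 (H = 9 - ½*2 = 9 - 1 = 8)
P(v) = 49*v (P(v) = v + (v*6)*8 = v + (6*v)*8 = v + 48*v = 49*v)
-18610/P(-309) = -18610/(49*(-309)) = -18610/(-15141) = -18610*(-1/15141) = 18610/15141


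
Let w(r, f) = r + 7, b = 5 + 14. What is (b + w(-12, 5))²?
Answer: 196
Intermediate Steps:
b = 19
w(r, f) = 7 + r
(b + w(-12, 5))² = (19 + (7 - 12))² = (19 - 5)² = 14² = 196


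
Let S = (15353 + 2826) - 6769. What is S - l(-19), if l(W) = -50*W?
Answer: 10460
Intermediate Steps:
S = 11410 (S = 18179 - 6769 = 11410)
S - l(-19) = 11410 - (-50)*(-19) = 11410 - 1*950 = 11410 - 950 = 10460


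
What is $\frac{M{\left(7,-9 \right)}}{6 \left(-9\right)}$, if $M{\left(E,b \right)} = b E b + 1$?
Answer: $- \frac{284}{27} \approx -10.519$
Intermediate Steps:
$M{\left(E,b \right)} = 1 + E b^{2}$ ($M{\left(E,b \right)} = E b b + 1 = E b^{2} + 1 = 1 + E b^{2}$)
$\frac{M{\left(7,-9 \right)}}{6 \left(-9\right)} = \frac{1 + 7 \left(-9\right)^{2}}{6 \left(-9\right)} = \frac{1 + 7 \cdot 81}{-54} = \left(1 + 567\right) \left(- \frac{1}{54}\right) = 568 \left(- \frac{1}{54}\right) = - \frac{284}{27}$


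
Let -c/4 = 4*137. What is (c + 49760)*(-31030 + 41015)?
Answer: 474966480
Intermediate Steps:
c = -2192 (c = -16*137 = -4*548 = -2192)
(c + 49760)*(-31030 + 41015) = (-2192 + 49760)*(-31030 + 41015) = 47568*9985 = 474966480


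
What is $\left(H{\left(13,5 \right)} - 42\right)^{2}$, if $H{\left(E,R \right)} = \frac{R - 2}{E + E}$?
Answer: $\frac{1185921}{676} \approx 1754.3$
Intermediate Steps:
$H{\left(E,R \right)} = \frac{-2 + R}{2 E}$
$\left(H{\left(13,5 \right)} - 42\right)^{2} = \left(\frac{-2 + 5}{2 \cdot 13} - 42\right)^{2} = \left(\frac{1}{2} \cdot \frac{1}{13} \cdot 3 - 42\right)^{2} = \left(\frac{3}{26} - 42\right)^{2} = \left(- \frac{1089}{26}\right)^{2} = \frac{1185921}{676}$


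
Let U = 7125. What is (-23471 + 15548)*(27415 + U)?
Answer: -273660420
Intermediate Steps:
(-23471 + 15548)*(27415 + U) = (-23471 + 15548)*(27415 + 7125) = -7923*34540 = -273660420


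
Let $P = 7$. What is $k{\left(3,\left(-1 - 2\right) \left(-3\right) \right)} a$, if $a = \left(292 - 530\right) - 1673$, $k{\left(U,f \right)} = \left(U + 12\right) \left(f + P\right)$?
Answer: $-458640$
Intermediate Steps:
$k{\left(U,f \right)} = \left(7 + f\right) \left(12 + U\right)$ ($k{\left(U,f \right)} = \left(U + 12\right) \left(f + 7\right) = \left(12 + U\right) \left(7 + f\right) = \left(7 + f\right) \left(12 + U\right)$)
$a = -1911$ ($a = -238 - 1673 = -1911$)
$k{\left(3,\left(-1 - 2\right) \left(-3\right) \right)} a = \left(84 + 7 \cdot 3 + 12 \left(-1 - 2\right) \left(-3\right) + 3 \left(-1 - 2\right) \left(-3\right)\right) \left(-1911\right) = \left(84 + 21 + 12 \left(\left(-3\right) \left(-3\right)\right) + 3 \left(\left(-3\right) \left(-3\right)\right)\right) \left(-1911\right) = \left(84 + 21 + 12 \cdot 9 + 3 \cdot 9\right) \left(-1911\right) = \left(84 + 21 + 108 + 27\right) \left(-1911\right) = 240 \left(-1911\right) = -458640$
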